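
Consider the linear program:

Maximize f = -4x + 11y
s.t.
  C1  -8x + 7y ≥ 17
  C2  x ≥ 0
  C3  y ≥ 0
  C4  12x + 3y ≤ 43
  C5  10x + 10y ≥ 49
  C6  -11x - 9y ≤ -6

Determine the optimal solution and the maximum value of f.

Extreme points and f = -4x + 11y:
  (125/54, 137/27) → f = 419/9
  (173/150, 281/75) → f = 183/5
  (0, 43/3) → f = 473/3
  (0, 49/10) → f = 539/10

The optimum lies where x = 0 and 12x + 3y = 43.
Solving simultaneously gives x = 0, y = 43/3.

x = 0, y = 43/3, maximum f = 473/3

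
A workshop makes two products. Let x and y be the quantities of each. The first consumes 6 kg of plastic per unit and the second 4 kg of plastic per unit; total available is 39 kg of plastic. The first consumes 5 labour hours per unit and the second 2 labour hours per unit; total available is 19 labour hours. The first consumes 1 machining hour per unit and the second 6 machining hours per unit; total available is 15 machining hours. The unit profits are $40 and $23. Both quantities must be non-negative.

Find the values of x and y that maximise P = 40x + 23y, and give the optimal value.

Vertices and P = 40x + 23y:
  (0, 0) → P = 0
  (0, 5/2) → P = 115/2
  (19/5, 0) → P = 152
  (3, 2) → P = 166

x = 3, y = 2, maximum P = 166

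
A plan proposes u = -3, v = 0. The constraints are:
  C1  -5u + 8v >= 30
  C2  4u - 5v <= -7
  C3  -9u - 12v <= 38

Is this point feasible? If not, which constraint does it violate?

not feasible — violates C1

Constraint C1: -5u + 8v = 15, which is not ≥ 30. All other constraints are satisfied.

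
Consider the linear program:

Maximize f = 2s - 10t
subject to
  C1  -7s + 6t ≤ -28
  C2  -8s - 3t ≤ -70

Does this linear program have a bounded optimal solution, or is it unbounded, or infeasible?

From the feasible point (168/23, 266/69), moving in the direction (3, -8) keeps every constraint satisfied while f increases without bound.

unbounded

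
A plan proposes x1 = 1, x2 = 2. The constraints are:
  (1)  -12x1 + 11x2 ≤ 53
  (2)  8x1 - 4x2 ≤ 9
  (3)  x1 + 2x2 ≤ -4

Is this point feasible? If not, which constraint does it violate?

Constraint (3): x1 + 2x2 = 5, which is not ≤ -4. All other constraints are satisfied.

not feasible — violates (3)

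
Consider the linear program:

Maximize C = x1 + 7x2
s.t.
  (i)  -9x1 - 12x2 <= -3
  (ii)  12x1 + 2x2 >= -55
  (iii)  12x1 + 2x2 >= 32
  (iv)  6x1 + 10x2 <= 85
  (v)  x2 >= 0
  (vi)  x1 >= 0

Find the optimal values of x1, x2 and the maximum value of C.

Vertices and C = x1 + 7x2:
  (25/18, 23/3) → C = 991/18
  (8/3, 0) → C = 8/3
  (85/6, 0) → C = 85/6

The binding constraints are 12x1 + 2x2 = 32 and 6x1 + 10x2 = 85.
Solving simultaneously gives x1 = 25/18, x2 = 23/3.

x1 = 25/18, x2 = 23/3, maximum C = 991/18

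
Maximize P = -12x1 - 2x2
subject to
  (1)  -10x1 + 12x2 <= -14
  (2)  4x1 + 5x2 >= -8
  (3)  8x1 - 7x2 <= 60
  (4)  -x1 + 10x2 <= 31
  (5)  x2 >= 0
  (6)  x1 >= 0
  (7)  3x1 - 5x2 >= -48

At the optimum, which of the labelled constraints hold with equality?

Feasible corners and P = -12x1 - 2x2:
  (64/11, 81/22) → P = -849/11
  (7/5, 0) → P = -84/5
  (817/73, 308/73) → P = -10420/73
  (15/2, 0) → P = -90

The maximum is at (7/5, 0). Substituting into each constraint, equality holds for (1) and (5); the remaining constraints have slack.

(1) and (5)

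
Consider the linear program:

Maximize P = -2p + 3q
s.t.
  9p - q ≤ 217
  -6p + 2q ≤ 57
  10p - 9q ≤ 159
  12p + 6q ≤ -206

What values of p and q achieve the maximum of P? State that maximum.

The binding constraints are -6p + 2q = 57 and 12p + 6q = -206.
Solving simultaneously gives p = -377/30, q = -46/5.

p = -377/30, q = -46/5, maximum P = -37/15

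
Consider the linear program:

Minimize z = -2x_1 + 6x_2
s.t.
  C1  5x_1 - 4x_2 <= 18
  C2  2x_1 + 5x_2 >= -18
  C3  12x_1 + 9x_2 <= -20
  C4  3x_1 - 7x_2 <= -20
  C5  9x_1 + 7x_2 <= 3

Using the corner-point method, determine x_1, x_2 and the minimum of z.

x_1 = -226/29, x_2 = -14/29, minimum z = 368/29

Corner points and z = -2x_1 + 6x_2:
  (-226/29, -14/29) → z = 368/29
  (-320/111, 60/37) → z = 1720/111
  (-167/3, 72) → z = 1630/3
The feasible region is unbounded (it extends along (-5, 2), (-7, 9)), but z strictly increases along every unbounded feasible direction, so there is no improving ray and the minimum is attained at a vertex.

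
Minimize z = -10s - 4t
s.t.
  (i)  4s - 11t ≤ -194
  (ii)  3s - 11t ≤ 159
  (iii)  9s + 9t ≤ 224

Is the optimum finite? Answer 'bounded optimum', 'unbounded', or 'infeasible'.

bounded optimum

Feasible corners and z = -10s - 4t:
  (-353, -1218/11) → z = 43702/11
  (718/135, 2642/135) → z = -1972/15
The feasible region has finitely many vertices and no improving ray; the minimum is -1972/15 at (718/135, 2642/135).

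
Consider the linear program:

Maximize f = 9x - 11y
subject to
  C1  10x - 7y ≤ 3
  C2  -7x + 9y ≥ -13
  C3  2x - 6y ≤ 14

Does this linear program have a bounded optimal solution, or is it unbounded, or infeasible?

Vertices and f = 9x - 11y:
  (-64/41, -109/41) → f = 623/41
  (-2, -3) → f = 15
The feasible region has finitely many vertices and no improving ray; the maximum is 623/41 at (-64/41, -109/41).

bounded optimum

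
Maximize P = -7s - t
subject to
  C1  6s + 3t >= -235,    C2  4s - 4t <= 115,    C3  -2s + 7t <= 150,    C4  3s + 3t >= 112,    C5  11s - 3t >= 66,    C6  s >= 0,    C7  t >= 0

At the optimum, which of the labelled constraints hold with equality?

C4 and C5

Vertices and P = -7s - t:
  (281/4, 83/2) → P = -2133/4
  (793/24, 103/24) → P = -2827/12
  (912/71, 1782/71) → P = -8166/71
  (89/7, 517/21) → P = -2386/21

The maximum is at (89/7, 517/21). Substituting into each constraint, equality holds for C4 and C5; the remaining constraints have slack.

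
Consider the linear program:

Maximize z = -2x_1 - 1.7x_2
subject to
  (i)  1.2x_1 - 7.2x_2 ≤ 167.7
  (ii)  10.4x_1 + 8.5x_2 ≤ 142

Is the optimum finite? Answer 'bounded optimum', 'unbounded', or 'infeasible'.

From the feasible point (81595/2836, -13114/709), moving in the direction (-7.2, -1.2) keeps every constraint satisfied while z increases without bound.

unbounded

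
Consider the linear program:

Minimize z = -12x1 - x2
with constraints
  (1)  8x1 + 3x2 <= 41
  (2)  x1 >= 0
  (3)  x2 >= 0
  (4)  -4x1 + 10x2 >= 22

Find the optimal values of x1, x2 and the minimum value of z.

x1 = 86/23, x2 = 85/23, minimum z = -1117/23

Vertices and z = -12x1 - x2:
  (0, 41/3) → z = -41/3
  (86/23, 85/23) → z = -1117/23
  (0, 11/5) → z = -11/5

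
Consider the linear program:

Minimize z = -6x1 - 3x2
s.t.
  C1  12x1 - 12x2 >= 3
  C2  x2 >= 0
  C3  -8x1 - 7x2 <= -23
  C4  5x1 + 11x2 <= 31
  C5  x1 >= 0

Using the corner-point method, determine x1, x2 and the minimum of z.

Extreme points and z = -6x1 - 3x2:
  (33/20, 7/5) → z = -141/10
  (135/64, 119/64) → z = -1167/64
  (23/8, 0) → z = -69/4
  (31/5, 0) → z = -186/5

x1 = 31/5, x2 = 0, minimum z = -186/5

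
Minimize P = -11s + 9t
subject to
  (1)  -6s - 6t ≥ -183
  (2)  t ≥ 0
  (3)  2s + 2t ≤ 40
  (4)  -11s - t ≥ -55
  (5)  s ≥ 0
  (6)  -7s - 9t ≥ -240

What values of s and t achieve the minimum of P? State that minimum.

Vertices and P = -11s + 9t:
  (5, 0) → P = -55
  (0, 0) → P = 0
  (7/2, 33/2) → P = 110
  (0, 20) → P = 180

At the optimal vertex, t = 0 and -11s - t = -55.
Solving simultaneously gives s = 5, t = 0.

s = 5, t = 0, minimum P = -55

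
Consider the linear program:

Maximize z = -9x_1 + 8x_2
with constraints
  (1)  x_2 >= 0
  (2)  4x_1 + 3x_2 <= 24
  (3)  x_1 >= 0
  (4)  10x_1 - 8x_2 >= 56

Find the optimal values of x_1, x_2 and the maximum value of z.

Vertices and z = -9x_1 + 8x_2:
  (6, 0) → z = -54
  (28/5, 0) → z = -252/5
  (180/31, 8/31) → z = -1556/31

The optimum lies where 4x_1 + 3x_2 = 24 and 10x_1 - 8x_2 = 56.
Solving simultaneously gives x_1 = 180/31, x_2 = 8/31.

x_1 = 180/31, x_2 = 8/31, maximum z = -1556/31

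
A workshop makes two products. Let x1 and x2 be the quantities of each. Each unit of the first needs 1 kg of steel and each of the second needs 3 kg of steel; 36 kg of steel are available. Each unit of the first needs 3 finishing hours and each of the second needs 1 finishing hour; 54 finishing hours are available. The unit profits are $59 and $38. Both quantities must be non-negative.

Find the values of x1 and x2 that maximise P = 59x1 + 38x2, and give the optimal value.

x1 = 63/4, x2 = 27/4, maximum P = 4743/4

Vertices and P = 59x1 + 38x2:
  (0, 0) → P = 0
  (0, 12) → P = 456
  (18, 0) → P = 1062
  (63/4, 27/4) → P = 4743/4

The optimum lies where x1 + 3x2 = 36 and 3x1 + x2 = 54.
Solving simultaneously gives x1 = 63/4, x2 = 27/4.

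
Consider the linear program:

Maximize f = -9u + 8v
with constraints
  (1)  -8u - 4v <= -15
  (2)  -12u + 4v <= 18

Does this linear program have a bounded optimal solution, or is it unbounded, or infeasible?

unbounded

From the feasible point (-3/20, 81/20), moving in the direction (4, 12) keeps every constraint satisfied while f increases without bound.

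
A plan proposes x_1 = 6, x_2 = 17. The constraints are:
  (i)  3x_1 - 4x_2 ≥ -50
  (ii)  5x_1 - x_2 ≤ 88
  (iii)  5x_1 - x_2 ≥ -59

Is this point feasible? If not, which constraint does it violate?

(i): -50 ≥ -50 ✓
(ii): 13 ≤ 88 ✓
(iii): 13 ≥ -59 ✓

feasible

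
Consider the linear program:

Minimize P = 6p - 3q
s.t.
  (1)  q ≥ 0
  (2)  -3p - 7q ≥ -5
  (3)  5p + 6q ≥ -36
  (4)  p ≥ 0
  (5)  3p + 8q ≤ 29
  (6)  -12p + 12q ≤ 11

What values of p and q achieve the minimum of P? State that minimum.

At the optimal vertex, -3p - 7q = -5 and p = 0.
Solving simultaneously gives p = 0, q = 5/7.

p = 0, q = 5/7, minimum P = -15/7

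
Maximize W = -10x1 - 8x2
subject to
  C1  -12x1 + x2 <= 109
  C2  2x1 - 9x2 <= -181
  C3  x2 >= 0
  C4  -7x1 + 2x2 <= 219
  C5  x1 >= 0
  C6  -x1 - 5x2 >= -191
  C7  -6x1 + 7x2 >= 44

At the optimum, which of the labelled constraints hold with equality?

Extreme points and W = -10x1 - 8x2:
  (0, 181/9) → W = -1448/9
  (871/40, 499/20) → W = -8347/20
  (0, 191/5) → W = -1528/5
  (1117/37, 1190/37) → W = -20690/37

The maximum is at (0, 181/9). Substituting into each constraint, equality holds for C2 and C5; the remaining constraints have slack.

C2 and C5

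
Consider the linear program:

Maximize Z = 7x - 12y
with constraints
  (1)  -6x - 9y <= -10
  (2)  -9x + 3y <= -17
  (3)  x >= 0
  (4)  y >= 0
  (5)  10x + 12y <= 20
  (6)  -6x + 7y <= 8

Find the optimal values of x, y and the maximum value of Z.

Corner points and Z = 7x - 12y:
  (17/9, 0) → Z = 119/9
  (44/23, 5/69) → Z = 288/23
  (2, 0) → Z = 14

x = 2, y = 0, maximum Z = 14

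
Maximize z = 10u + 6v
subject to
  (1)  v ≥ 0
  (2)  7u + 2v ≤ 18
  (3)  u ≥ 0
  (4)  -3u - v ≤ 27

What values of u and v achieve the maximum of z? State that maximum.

u = 0, v = 9, maximum z = 54

Extreme points and z = 10u + 6v:
  (18/7, 0) → z = 180/7
  (0, 0) → z = 0
  (0, 9) → z = 54

The optimum lies where 7u + 2v = 18 and u = 0.
Solving simultaneously gives u = 0, v = 9.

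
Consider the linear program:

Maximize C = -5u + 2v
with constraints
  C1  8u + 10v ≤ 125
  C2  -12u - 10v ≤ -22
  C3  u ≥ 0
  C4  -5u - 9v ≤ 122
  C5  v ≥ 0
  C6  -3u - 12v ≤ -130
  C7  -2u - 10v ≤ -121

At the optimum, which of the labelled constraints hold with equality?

C1 and C3

Vertices and C = -5u + 2v:
  (0, 25/2) → C = 25
  (2/3, 359/30) → C = 103/5
  (0, 121/10) → C = 121/5

The maximum is at (0, 25/2). Substituting into each constraint, equality holds for C1 and C3; the remaining constraints have slack.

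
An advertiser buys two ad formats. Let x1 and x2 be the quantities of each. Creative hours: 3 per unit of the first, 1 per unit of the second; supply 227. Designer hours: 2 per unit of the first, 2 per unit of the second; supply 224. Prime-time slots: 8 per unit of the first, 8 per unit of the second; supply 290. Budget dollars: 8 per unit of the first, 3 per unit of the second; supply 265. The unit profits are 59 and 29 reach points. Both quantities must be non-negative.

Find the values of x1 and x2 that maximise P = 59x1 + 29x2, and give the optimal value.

x1 = 125/4, x2 = 5, maximum P = 7955/4

Extreme points and P = 59x1 + 29x2:
  (0, 0) → P = 0
  (0, 145/4) → P = 4205/4
  (265/8, 0) → P = 15635/8
  (125/4, 5) → P = 7955/4

The optimum lies where 8x1 + 8x2 = 290 and 8x1 + 3x2 = 265.
Solving simultaneously gives x1 = 125/4, x2 = 5.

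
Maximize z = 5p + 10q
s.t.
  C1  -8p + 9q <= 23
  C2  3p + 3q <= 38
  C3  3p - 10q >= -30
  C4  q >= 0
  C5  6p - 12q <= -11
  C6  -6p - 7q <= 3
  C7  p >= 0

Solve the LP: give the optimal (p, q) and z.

p = 290/39, q = 68/13, maximum z = 3490/39

Feasible corners and z = 5p + 10q:
  (40/53, 171/53) → z = 1910/53
  (0, 23/9) → z = 230/9
  (290/39, 68/13) → z = 3490/39
  (47/6, 29/6) → z = 175/2
  (0, 11/12) → z = 55/6

At the optimal vertex, 3p + 3q = 38 and 3p - 10q = -30.
Solving simultaneously gives p = 290/39, q = 68/13.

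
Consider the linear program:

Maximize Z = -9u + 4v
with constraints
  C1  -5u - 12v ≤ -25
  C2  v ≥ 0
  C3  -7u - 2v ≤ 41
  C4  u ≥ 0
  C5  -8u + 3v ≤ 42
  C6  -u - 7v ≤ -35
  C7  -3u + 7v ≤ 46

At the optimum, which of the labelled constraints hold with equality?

Corner points and Z = -9u + 4v:
  (35, 0) → Z = -315
  (0, 5) → Z = 20
  (0, 46/7) → Z = 184/7
The feasible region is unbounded (it extends along (7, 3), (1, 0)), but Z strictly decreases along every unbounded feasible direction, so there is no improving ray and the maximum is attained at a vertex.

The maximum is at (0, 46/7). Substituting into each constraint, equality holds for C4 and C7; the remaining constraints have slack.

C4 and C7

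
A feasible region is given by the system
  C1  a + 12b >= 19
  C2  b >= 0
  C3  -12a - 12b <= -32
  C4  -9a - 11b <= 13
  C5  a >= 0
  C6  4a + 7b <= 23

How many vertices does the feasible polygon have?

4

Pairwise boundary intersections that survive every other constraint:
  (13/11, 49/33)
  (143/41, 53/41)
  (0, 8/3)
  (0, 23/7)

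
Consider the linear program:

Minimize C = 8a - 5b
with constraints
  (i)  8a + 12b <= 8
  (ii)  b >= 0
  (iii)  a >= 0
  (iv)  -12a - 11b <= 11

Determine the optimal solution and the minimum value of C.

Corner points and C = 8a - 5b:
  (1, 0) → C = 8
  (0, 2/3) → C = -10/3
  (0, 0) → C = 0

The binding constraints are 8a + 12b = 8 and a = 0.
Solving simultaneously gives a = 0, b = 2/3.

a = 0, b = 2/3, minimum C = -10/3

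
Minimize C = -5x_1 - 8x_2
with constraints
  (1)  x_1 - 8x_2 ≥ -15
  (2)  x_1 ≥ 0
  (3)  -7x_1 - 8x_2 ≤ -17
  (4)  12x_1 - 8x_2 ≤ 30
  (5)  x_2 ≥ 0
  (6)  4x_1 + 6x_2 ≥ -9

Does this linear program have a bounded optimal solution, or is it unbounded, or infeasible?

Feasible corners and C = -5x_1 - 8x_2:
  (1/4, 61/32) → C = -33/2
  (45/11, 105/44) → C = -435/11
  (17/7, 0) → C = -85/7
  (5/2, 0) → C = -25/2
The feasible region has finitely many vertices and no improving ray; the minimum is -435/11 at (45/11, 105/44).

bounded optimum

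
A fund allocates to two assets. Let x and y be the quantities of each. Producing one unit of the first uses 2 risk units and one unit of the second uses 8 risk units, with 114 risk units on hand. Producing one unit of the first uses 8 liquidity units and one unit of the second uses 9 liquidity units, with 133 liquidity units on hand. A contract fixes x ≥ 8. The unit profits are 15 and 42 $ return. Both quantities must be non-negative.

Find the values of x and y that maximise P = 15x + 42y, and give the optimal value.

Feasible corners and P = 15x + 42y:
  (133/8, 0) → P = 1995/8
  (8, 0) → P = 120
  (8, 23/3) → P = 442

The binding constraints are 8x + 9y = 133 and x = 8.
Solving simultaneously gives x = 8, y = 23/3.

x = 8, y = 23/3, maximum P = 442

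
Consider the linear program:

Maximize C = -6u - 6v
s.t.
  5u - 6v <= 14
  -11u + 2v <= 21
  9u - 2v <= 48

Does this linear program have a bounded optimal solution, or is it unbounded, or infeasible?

bounded optimum

Extreme points and C = -6u - 6v:
  (-11/4, -37/8) → C = 177/4
  (65/11, 57/22) → C = -51
The feasible region has finitely many vertices and no improving ray; the maximum is 177/4 at (-11/4, -37/8).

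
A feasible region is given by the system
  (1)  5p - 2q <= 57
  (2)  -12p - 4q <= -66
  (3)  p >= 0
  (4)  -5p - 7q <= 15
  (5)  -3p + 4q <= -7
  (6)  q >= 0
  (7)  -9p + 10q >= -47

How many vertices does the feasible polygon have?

4

The feasible vertices (each the meet of two boundaries and inside every other half-plane) are:
  (107/7, 68/7)
  (119/8, 139/16)
  (73/15, 19/10)
  (212/39, 5/26)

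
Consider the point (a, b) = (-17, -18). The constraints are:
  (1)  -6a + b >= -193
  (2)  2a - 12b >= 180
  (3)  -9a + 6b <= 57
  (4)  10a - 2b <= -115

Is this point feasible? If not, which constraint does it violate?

feasible

(1): 84 ≥ -193 ✓
(2): 182 ≥ 180 ✓
(3): 45 ≤ 57 ✓
(4): -134 ≤ -115 ✓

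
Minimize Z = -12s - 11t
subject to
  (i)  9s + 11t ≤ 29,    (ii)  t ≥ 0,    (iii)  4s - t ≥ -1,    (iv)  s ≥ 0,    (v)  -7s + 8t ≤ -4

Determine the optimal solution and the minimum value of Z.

s = 29/9, t = 0, minimum Z = -116/3

Corner points and Z = -12s - 11t:
  (29/9, 0) → Z = -116/3
  (276/149, 167/149) → Z = -5149/149
  (4/7, 0) → Z = -48/7

The binding constraints are 9s + 11t = 29 and t = 0.
Solving simultaneously gives s = 29/9, t = 0.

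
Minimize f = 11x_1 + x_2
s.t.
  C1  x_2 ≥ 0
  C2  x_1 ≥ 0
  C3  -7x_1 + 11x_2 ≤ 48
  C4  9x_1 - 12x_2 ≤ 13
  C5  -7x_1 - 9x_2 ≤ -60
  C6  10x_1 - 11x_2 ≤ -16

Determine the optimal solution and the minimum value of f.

x_1 = 57/35, x_2 = 27/5, minimum f = 816/35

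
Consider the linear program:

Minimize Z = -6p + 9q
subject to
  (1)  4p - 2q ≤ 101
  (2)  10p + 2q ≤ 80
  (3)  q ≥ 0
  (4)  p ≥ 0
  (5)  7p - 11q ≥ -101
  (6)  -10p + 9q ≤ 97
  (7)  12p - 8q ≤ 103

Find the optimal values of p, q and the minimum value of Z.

Extreme points and Z = -6p + 9q:
  (8, 0) → Z = -48
  (339/62, 785/62) → Z = 5031/62
  (0, 0) → Z = 0
  (0, 101/11) → Z = 909/11

p = 8, q = 0, minimum Z = -48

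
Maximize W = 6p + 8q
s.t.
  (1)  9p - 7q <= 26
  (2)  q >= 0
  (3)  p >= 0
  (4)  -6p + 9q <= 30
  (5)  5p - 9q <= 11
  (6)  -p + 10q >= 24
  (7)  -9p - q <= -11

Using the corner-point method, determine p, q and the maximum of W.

p = 148/13, q = 142/13, maximum W = 2024/13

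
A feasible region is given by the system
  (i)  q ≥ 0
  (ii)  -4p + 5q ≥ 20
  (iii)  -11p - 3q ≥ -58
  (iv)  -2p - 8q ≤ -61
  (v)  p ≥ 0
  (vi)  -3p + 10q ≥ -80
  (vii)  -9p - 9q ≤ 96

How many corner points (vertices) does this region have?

Intersecting each pair of boundary lines and keeping only the points that satisfy every inequality leaves:
  (281/82, 555/82)
  (0, 58/3)
  (0, 61/8)

3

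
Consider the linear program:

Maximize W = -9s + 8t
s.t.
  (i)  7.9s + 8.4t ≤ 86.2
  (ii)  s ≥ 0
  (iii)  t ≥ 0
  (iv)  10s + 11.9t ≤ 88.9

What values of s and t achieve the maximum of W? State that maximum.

Corner points and W = -9s + 8t:
  (0, 0) → W = 0
  (0, 127/17) → W = 1016/17
  (889/100, 0) → W = -8001/100

The optimum lies where s = 0 and 10s + 11.9t = 88.9.
Solving simultaneously gives s = 0, t = 127/17.

s = 0, t = 127/17, maximum W = 1016/17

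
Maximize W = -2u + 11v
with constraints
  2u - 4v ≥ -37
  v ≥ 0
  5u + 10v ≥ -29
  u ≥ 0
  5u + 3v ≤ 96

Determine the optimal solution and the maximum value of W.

Extreme points and W = -2u + 11v:
  (0, 37/4) → W = 407/4
  (21/2, 29/2) → W = 277/2
  (0, 0) → W = 0
  (96/5, 0) → W = -192/5

At the optimal vertex, 2u - 4v = -37 and 5u + 3v = 96.
Solving simultaneously gives u = 21/2, v = 29/2.

u = 21/2, v = 29/2, maximum W = 277/2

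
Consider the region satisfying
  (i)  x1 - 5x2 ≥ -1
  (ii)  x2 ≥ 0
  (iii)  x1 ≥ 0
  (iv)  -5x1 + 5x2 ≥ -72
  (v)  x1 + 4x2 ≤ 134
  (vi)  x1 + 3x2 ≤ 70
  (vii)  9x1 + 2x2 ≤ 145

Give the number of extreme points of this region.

Intersecting each pair of boundary lines and keeping only the points that satisfy every inequality leaves:
  (0, 1/5)
  (723/47, 154/47)
  (0, 0)
  (72/5, 0)
  (79/5, 7/5)

5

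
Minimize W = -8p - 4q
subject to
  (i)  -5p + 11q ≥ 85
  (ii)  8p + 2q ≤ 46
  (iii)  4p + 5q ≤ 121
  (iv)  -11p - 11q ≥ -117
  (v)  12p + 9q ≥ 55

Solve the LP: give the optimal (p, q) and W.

The binding constraints are -5p + 11q = 85 and -11p - 11q = -117.
Solving simultaneously gives p = 2, q = 95/11.

p = 2, q = 95/11, minimum W = -556/11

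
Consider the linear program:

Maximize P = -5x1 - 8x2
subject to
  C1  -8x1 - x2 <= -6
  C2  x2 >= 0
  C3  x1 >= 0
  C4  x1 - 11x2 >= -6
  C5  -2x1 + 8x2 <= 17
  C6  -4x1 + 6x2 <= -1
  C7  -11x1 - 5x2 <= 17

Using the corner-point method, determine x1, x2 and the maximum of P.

x1 = 3/4, x2 = 0, maximum P = -15/4

Extreme points and P = -5x1 - 8x2:
  (3/4, 0) → P = -15/4
  (37/52, 4/13) → P = -313/52
  (47/38, 25/38) → P = -435/38
The feasible region is unbounded (it extends along (11, 1), (1, 0)), but P strictly decreases along every unbounded feasible direction, so there is no improving ray and the maximum is attained at a vertex.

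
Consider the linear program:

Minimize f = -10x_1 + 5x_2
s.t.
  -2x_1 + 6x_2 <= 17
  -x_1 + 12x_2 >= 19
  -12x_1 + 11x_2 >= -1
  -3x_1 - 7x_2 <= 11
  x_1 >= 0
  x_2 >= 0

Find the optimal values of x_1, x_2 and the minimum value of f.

x_1 = 193/50, x_2 = 103/25, minimum f = -18

Extreme points and f = -10x_1 + 5x_2:
  (193/50, 103/25) → f = -18
  (0, 17/6) → f = 85/6
  (221/133, 229/133) → f = -1065/133
  (0, 19/12) → f = 95/12

The binding constraints are -2x_1 + 6x_2 = 17 and -12x_1 + 11x_2 = -1.
Solving simultaneously gives x_1 = 193/50, x_2 = 103/25.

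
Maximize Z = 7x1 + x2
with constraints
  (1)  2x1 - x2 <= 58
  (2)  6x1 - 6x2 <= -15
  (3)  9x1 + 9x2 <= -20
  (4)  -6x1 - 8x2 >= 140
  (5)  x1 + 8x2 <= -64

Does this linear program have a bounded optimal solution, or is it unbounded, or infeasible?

Corner points and Z = 7x1 + x2:
  (-80/7, -125/14) → Z = -1245/14
  (-76/5, -61/10) → Z = -225/2
The feasible region has finitely many vertices and no improving ray; the maximum is -1245/14 at (-80/7, -125/14).

bounded optimum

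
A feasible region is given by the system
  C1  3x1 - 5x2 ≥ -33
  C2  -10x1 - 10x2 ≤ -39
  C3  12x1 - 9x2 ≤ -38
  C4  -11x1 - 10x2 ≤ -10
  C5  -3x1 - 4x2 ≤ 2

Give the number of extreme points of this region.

3

The feasible vertices (each the meet of two boundaries and inside every other half-plane) are:
  (-27/16, 447/80)
  (107/33, 94/11)
  (-29/210, 424/105)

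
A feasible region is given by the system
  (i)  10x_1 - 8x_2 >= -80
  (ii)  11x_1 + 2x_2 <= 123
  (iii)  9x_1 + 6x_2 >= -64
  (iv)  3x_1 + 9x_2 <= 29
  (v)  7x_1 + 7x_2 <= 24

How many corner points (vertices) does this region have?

5

Intersecting each pair of boundary lines and keeping only the points that satisfy every inequality leaves:
  (-248/33, 20/33)
  (-244/57, 265/57)
  (433/24, -1811/48)
  (271/21, -199/21)
  (13/42, 131/42)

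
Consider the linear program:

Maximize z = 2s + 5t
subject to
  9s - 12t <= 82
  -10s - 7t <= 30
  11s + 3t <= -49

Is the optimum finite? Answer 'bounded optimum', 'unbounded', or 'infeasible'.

From the feasible point (-253/47, 160/47), moving in the direction (-7, 10) keeps every constraint satisfied while z increases without bound.

unbounded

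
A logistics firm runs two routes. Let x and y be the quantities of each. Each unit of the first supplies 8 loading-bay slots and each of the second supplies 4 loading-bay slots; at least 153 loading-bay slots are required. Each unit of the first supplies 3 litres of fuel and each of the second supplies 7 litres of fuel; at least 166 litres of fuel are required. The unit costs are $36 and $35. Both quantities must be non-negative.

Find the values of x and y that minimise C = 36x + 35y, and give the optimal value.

x = 37/4, y = 79/4, minimum C = 4097/4

Corner points and C = 36x + 35y:
  (0, 153/4) → C = 5355/4
  (166/3, 0) → C = 1992
  (37/4, 79/4) → C = 4097/4
The feasible region is unbounded (it extends along (0, 1), (1, 0)), but C strictly increases along every unbounded feasible direction, so there is no improving ray and the minimum is attained at a vertex.

At the optimal vertex, 8x + 4y = 153 and 3x + 7y = 166.
Solving simultaneously gives x = 37/4, y = 79/4.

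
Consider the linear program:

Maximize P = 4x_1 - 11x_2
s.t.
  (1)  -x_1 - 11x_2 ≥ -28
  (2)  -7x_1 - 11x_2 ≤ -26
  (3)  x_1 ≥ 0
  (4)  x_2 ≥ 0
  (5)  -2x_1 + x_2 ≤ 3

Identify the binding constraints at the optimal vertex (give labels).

(1) and (4)

Corner points and P = 4x_1 - 11x_2:
  (0, 28/11) → P = -28
  (28, 0) → P = 112
  (0, 26/11) → P = -26
  (26/7, 0) → P = 104/7

The maximum is at (28, 0). Substituting into each constraint, equality holds for (1) and (4); the remaining constraints have slack.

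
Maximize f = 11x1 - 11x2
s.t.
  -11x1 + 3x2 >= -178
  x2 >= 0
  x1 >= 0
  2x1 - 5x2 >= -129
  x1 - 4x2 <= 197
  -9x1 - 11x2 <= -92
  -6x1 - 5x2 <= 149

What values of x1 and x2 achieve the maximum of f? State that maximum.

Vertices and f = 11x1 - 11x2:
  (178/11, 0) → f = 178
  (1277/49, 1775/49) → f = -5478/49
  (92/9, 0) → f = 1012/9
  (0, 129/5) → f = -1419/5
  (0, 92/11) → f = -92

The binding constraints are -11x1 + 3x2 = -178 and x2 = 0.
Solving simultaneously gives x1 = 178/11, x2 = 0.

x1 = 178/11, x2 = 0, maximum f = 178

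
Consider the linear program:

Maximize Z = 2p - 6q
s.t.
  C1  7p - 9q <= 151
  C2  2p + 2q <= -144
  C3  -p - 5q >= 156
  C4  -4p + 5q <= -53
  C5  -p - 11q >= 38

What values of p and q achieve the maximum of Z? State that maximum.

p = -278, q = -233, maximum Z = 842

Corner points and Z = 2p - 6q:
  (-497/16, -655/16) → Z = 367/2
  (-278, -233) → Z = 842
  (-307/9, -341/9) → Z = 1432/9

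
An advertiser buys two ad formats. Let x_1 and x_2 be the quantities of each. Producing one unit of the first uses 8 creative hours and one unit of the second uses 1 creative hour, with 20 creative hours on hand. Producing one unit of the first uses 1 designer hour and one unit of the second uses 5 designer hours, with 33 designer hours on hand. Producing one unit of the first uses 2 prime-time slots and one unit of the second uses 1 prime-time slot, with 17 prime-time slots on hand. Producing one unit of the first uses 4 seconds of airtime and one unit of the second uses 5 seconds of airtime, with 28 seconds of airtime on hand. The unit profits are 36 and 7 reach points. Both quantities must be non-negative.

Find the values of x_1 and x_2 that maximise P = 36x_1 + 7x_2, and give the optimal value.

x_1 = 2, x_2 = 4, maximum P = 100

Corner points and P = 36x_1 + 7x_2:
  (0, 0) → P = 0
  (0, 28/5) → P = 196/5
  (5/2, 0) → P = 90
  (2, 4) → P = 100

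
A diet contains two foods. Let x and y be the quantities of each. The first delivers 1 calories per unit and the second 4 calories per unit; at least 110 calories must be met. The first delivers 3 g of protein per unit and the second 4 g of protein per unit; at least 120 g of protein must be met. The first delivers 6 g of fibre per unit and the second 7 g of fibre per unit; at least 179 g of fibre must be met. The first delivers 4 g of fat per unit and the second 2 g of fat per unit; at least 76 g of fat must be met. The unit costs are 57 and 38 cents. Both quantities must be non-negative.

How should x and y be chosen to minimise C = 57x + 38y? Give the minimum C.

x = 6, y = 26, minimum C = 1330

Extreme points and C = 57x + 38y:
  (0, 38) → C = 1444
  (110, 0) → C = 6270
  (6, 26) → C = 1330
The feasible region is unbounded (it extends along (0, 1), (1, 0)), but C strictly increases along every unbounded feasible direction, so there is no improving ray and the minimum is attained at a vertex.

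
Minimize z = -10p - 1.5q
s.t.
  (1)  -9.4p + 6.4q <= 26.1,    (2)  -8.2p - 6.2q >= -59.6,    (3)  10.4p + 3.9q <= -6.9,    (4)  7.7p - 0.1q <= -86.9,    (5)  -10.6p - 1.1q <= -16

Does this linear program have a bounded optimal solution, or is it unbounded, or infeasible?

The boundaries -9.4p + 6.4q = 26.1 and 7.7p - 0.1q = -86.9 meet at (-55355/4834, -61589/4834), but that point violates -10.6p - 1.1q ≤ -16. Every candidate vertex is excluded by some other constraint, so the feasible region is empty.

infeasible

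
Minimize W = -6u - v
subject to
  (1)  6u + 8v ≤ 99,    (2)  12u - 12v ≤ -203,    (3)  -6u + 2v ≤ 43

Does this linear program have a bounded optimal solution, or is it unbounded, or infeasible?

infeasible

The boundaries 6u + 8v = 99 and 12u - 12v = -203 meet at (-109/42, 401/28), but that point violates -6u + 2v ≤ 43. Every candidate vertex is excluded by some other constraint, so the feasible region is empty.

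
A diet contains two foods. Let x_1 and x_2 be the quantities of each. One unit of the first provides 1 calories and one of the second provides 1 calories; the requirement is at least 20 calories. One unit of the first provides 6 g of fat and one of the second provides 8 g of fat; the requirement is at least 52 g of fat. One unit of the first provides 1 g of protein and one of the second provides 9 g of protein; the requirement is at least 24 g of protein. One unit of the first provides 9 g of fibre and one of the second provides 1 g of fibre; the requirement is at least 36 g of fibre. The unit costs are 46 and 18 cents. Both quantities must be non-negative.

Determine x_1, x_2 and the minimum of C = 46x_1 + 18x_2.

x_1 = 2, x_2 = 18, minimum C = 416

Feasible corners and C = 46x_1 + 18x_2:
  (0, 36) → C = 648
  (24, 0) → C = 1104
  (39/2, 1/2) → C = 906
  (2, 18) → C = 416
The feasible region is unbounded (it extends along (0, 1), (1, 0)), but C strictly increases along every unbounded feasible direction, so there is no improving ray and the minimum is attained at a vertex.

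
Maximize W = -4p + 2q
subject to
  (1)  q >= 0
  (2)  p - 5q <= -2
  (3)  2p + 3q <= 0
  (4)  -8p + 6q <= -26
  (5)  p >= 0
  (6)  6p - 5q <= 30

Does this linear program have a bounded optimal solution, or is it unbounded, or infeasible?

infeasible

The boundaries p - 5q = -2 and -8p + 6q = -26 meet at (71/17, 21/17), but that point violates 2p + 3q ≤ 0. Every candidate vertex is excluded by some other constraint, so the feasible region is empty.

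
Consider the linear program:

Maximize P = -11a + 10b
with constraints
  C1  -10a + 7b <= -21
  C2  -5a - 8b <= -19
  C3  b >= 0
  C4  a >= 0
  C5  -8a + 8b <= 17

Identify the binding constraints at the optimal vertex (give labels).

C1 and C5

Vertices and P = -11a + 10b:
  (301/115, 17/23) → P = -107/5
  (287/24, 169/12) → P = 223/24
  (19/5, 0) → P = -209/5
The feasible region is unbounded (it extends along (1, 1), (1, 0)), but P strictly decreases along every unbounded feasible direction, so there is no improving ray and the maximum is attained at a vertex.

The maximum is at (287/24, 169/12). Substituting into each constraint, equality holds for C1 and C5; the remaining constraints have slack.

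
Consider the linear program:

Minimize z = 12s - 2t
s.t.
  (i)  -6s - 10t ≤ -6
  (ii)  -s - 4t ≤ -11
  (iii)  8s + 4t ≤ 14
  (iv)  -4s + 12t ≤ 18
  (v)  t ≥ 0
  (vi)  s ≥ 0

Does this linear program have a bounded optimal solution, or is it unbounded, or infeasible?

infeasible

The boundaries -6s - 10t = -6 and t = 0 meet at (1, 0), but that point violates -s - 4t ≤ -11. Every candidate vertex is excluded by some other constraint, so the feasible region is empty.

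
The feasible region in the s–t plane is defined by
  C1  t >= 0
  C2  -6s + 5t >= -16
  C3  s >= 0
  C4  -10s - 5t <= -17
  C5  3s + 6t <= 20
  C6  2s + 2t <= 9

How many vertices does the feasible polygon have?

5

Pairwise boundary intersections that survive every other constraint:
  (8/3, 0)
  (17/10, 0)
  (7/2, 1)
  (2/45, 149/45)
  (7/3, 13/6)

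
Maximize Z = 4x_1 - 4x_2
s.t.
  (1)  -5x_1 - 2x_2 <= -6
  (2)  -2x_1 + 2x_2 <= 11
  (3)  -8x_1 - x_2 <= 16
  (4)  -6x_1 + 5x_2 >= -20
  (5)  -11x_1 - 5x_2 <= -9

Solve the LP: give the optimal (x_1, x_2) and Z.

Corner points and Z = 4x_1 - 4x_2:
  (-5/7, 67/14) → Z = -22
  (70/37, -64/37) → Z = 536/37
  (95/2, 53) → Z = -22

At the optimal vertex, -5x_1 - 2x_2 = -6 and -6x_1 + 5x_2 = -20.
Solving simultaneously gives x_1 = 70/37, x_2 = -64/37.

x_1 = 70/37, x_2 = -64/37, maximum Z = 536/37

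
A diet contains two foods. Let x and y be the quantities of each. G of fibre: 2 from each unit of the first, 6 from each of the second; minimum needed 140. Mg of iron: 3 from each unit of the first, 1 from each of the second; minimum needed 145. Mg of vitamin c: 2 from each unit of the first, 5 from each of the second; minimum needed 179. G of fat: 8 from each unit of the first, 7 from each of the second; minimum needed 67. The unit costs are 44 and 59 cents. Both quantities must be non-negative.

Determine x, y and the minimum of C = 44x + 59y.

x = 42, y = 19, minimum C = 2969

Extreme points and C = 44x + 59y:
  (0, 145) → C = 8555
  (179/2, 0) → C = 3938
  (42, 19) → C = 2969
The feasible region is unbounded (it extends along (0, 1), (1, 0)), but C strictly increases along every unbounded feasible direction, so there is no improving ray and the minimum is attained at a vertex.

At the optimal vertex, 3x + y = 145 and 2x + 5y = 179.
Solving simultaneously gives x = 42, y = 19.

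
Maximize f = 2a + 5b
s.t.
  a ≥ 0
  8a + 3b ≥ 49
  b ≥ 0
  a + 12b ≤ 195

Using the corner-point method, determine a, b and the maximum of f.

a = 195, b = 0, maximum f = 390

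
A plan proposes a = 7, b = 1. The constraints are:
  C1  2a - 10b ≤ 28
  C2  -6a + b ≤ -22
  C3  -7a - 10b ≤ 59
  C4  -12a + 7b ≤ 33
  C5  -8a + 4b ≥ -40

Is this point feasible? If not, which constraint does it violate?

not feasible — violates C5

Constraint C5: -8a + 4b = -52, which is not ≥ -40. All other constraints are satisfied.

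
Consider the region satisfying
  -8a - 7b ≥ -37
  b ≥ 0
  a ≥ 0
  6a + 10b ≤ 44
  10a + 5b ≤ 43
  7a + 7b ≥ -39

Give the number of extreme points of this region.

The feasible vertices (each the meet of two boundaries and inside every other half-plane) are:
  (31/19, 65/19)
  (58/15, 13/15)
  (0, 0)
  (43/10, 0)
  (0, 22/5)

5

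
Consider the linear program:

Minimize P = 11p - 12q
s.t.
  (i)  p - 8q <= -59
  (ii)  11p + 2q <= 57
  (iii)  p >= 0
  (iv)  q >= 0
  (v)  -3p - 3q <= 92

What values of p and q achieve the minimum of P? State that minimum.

Corner points and P = 11p - 12q:
  (169/45, 353/45) → P = -2377/45
  (0, 59/8) → P = -177/2
  (0, 57/2) → P = -342

p = 0, q = 57/2, minimum P = -342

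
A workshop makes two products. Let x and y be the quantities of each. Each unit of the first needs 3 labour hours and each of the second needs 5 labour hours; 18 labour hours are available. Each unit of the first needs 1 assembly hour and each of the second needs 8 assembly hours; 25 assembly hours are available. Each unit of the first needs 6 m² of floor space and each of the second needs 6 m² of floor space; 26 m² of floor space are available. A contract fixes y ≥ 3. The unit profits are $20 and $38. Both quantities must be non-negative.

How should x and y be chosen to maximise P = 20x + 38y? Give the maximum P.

Corner points and P = 20x + 38y:
  (0, 25/8) → P = 475/4
  (0, 3) → P = 114
  (1, 3) → P = 134

x = 1, y = 3, maximum P = 134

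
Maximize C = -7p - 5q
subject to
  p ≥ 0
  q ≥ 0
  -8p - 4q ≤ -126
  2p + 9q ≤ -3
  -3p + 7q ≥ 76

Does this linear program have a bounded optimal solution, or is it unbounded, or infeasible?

The boundaries p = 0 and -8p - 4q = -126 meet at (0, 63/2), but that point violates 2p + 9q ≤ -3. Every candidate vertex is excluded by some other constraint, so the feasible region is empty.

infeasible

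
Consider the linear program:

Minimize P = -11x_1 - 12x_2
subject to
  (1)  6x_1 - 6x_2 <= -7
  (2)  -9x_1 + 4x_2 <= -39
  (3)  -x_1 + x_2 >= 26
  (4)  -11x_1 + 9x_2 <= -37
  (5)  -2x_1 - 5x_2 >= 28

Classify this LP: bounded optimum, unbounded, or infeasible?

The boundaries -x_1 + x_2 = 26 and -11x_1 + 9x_2 = -37 meet at (271/2, 323/2), but that point violates -2x_1 - 5x_2 ≥ 28. Every candidate vertex is excluded by some other constraint, so the feasible region is empty.

infeasible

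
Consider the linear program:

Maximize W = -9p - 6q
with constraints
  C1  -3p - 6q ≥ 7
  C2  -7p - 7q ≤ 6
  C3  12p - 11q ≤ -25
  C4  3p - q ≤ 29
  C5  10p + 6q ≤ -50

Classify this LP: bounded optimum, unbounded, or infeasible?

infeasible

The boundaries -3p - 6q = 7 and 10p + 6q = -50 meet at (-43/7, 40/21), but that point violates -7p - 7q ≤ 6. Every candidate vertex is excluded by some other constraint, so the feasible region is empty.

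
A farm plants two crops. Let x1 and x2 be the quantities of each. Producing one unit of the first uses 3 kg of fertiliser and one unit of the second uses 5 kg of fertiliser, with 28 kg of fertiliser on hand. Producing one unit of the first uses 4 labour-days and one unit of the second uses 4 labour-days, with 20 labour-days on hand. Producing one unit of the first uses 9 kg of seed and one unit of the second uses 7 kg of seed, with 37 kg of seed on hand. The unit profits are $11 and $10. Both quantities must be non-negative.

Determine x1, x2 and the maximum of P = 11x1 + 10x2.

x1 = 1, x2 = 4, maximum P = 51

Extreme points and P = 11x1 + 10x2:
  (0, 0) → P = 0
  (0, 5) → P = 50
  (37/9, 0) → P = 407/9
  (1, 4) → P = 51

The binding constraints are 4x1 + 4x2 = 20 and 9x1 + 7x2 = 37.
Solving simultaneously gives x1 = 1, x2 = 4.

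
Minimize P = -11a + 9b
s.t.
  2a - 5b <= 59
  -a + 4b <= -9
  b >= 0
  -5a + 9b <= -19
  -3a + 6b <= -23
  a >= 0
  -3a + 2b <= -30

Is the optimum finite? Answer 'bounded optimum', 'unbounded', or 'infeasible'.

Corner points and P = -11a + 9b:
  (191/3, 41/3) → P = -1732/3
  (59/2, 0) → P = -649/2
  (51/5, 3/10) → P = -219/2
  (10, 0) → P = -110
The feasible region has finitely many vertices and no improving ray; the minimum is -1732/3 at (191/3, 41/3).

bounded optimum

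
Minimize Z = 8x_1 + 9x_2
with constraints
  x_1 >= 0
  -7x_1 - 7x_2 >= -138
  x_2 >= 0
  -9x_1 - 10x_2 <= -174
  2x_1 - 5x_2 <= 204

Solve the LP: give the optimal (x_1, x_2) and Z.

Feasible corners and Z = 8x_1 + 9x_2:
  (0, 138/7) → Z = 1242/7
  (0, 87/5) → Z = 783/5
  (138/7, 0) → Z = 1104/7
  (58/3, 0) → Z = 464/3

x_1 = 58/3, x_2 = 0, minimum Z = 464/3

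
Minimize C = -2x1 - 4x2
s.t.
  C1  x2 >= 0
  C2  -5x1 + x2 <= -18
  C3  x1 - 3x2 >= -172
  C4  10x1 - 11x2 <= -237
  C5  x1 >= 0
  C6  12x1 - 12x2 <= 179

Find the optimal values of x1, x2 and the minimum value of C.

x1 = 1181/19, x2 = 1483/19, minimum C = -8294/19

Corner points and C = -2x1 - 4x2:
  (113/7, 439/7) → C = -1982/7
  (29/3, 91/3) → C = -422/3
  (1181/19, 1483/19) → C = -8294/19

The optimum lies where x1 - 3x2 = -172 and 10x1 - 11x2 = -237.
Solving simultaneously gives x1 = 1181/19, x2 = 1483/19.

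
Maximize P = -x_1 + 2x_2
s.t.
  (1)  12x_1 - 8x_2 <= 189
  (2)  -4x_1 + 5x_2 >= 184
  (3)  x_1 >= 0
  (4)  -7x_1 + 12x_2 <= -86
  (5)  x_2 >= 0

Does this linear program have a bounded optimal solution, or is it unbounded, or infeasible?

The boundaries 12x_1 - 8x_2 = 189 and -4x_1 + 5x_2 = 184 meet at (2417/28, 741/7), but that point violates -7x_1 + 12x_2 ≤ -86. Every candidate vertex is excluded by some other constraint, so the feasible region is empty.

infeasible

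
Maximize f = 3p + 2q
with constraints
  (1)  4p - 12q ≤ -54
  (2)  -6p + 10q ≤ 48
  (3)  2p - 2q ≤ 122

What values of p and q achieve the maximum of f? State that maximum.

p = 329/2, q = 207/2, maximum f = 1401/2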